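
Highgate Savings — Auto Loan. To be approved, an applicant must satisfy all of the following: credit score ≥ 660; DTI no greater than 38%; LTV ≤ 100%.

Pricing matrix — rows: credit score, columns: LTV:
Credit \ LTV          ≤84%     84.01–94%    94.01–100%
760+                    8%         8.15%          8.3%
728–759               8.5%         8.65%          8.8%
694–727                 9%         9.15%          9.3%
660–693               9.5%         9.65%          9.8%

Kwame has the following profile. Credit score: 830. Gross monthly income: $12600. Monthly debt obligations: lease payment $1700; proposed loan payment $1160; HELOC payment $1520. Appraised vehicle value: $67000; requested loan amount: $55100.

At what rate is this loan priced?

Credit score 830 ≥ 660; Total monthly debts = (1,700 + 1,160 + 1,520) = 4,380. Debt-to-income = 4,380/12,600 = 34.8% — meets 38% limit
Loan-to-value = 55,100/67,000 = 82.2% — pass (100% max)
Credit 830 → row 760+; LTV 82.2% → column ≤84%. Grid cell → 8%.

8%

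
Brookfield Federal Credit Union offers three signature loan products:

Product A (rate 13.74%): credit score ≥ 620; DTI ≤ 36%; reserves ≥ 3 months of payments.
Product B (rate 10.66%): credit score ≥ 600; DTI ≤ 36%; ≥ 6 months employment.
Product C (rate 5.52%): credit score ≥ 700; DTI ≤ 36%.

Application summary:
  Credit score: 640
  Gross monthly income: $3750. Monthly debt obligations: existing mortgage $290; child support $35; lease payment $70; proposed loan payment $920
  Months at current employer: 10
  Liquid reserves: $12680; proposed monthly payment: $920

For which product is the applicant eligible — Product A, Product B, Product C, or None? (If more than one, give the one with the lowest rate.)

Total debts = (290 + 35 + 70 + 920) = 1,315; DTI = 1,315/3,750 = 35.1%.
Reserves = 12,680/920 = 13.8 months.
Product A: score 640 ≥ 620; DTI 35.1% ≤ 36%; reserves 13.8 ≥ 3 mo → qualifies.
Product B: score 640 ≥ 600; DTI 35.1% ≤ 36%; employment 10 ≥ 6 mo → qualifies.
Product C: score 640 < 700; DTI 35.1% ≤ 36% → does not qualify.
Qualifying: Product A, Product B. Lowest rate is 10.66% → Product B.

Product B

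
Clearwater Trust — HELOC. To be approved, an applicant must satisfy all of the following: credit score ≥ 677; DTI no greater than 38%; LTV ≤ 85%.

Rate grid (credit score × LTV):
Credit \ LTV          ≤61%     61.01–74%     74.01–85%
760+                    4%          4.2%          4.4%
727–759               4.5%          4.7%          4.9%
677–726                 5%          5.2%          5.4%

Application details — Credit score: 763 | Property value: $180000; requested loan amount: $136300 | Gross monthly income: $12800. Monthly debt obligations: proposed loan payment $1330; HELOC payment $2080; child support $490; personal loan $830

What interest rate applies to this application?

4.4%

Credit score 763 ≥ 677; Total monthly debts = (1,330 + 2,080 + 490 + 830) = 4,730. DTI = 4,730/12,800 = 37% ≤ 38%
Loan-to-value = 136,300/180,000 = 75.7% — pass (85% max)
Score 763 is in the 760+ band; LTV 75.7% is in the 74.01–85% band → 4.4%.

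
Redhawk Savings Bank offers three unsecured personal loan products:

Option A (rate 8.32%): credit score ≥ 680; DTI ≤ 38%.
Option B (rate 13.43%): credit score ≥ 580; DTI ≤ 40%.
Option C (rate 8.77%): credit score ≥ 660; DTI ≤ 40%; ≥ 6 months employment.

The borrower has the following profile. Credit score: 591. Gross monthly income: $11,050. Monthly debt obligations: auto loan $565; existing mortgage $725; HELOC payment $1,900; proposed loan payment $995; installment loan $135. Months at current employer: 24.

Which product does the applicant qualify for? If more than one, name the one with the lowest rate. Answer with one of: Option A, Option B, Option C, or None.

Total debts = (565 + 725 + 1,900 + 995 + 135) = 4,320; DTI = 4,320/11,050 = 39.1%.
Option A: score 591 < 680; DTI 39.1% > 38% → does not qualify.
Option B: score 591 ≥ 580; DTI 39.1% ≤ 40% → qualifies.
Option C: score 591 < 660; DTI 39.1% ≤ 40%; employment 24 ≥ 6 mo → does not qualify.

Option B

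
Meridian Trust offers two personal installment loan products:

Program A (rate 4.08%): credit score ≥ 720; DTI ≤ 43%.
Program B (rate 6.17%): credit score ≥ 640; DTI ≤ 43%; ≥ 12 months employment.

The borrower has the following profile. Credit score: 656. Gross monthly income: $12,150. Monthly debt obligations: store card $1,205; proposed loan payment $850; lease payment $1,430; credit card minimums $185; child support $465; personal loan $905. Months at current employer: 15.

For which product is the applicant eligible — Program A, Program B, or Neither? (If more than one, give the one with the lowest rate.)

Program B

Total debts = (1,205 + 850 + 1,430 + 185 + 465 + 905) = 5,040; DTI = 5,040/12,150 = 41.5%.
Program A: score 656 < 720; DTI 41.5% ≤ 43% → does not qualify.
Program B: score 656 ≥ 640; DTI 41.5% ≤ 43%; employment 15 ≥ 12 mo → qualifies.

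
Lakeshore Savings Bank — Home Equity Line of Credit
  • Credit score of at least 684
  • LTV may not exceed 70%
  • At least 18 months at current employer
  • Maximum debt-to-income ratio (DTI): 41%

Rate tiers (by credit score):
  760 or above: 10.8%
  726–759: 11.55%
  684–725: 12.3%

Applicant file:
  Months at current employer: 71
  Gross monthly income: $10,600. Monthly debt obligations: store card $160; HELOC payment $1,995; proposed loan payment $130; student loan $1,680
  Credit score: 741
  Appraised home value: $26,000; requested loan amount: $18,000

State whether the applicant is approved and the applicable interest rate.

Credit score 741 ≥ 684 (meets minimum)
Employment 71 ≥ 18 months
Total monthly debts = (160 + 1,995 + 130 + 1,680) = 3,965. Debt-to-income = 3,965/10,600 = 37.4% — meets 41% limit
LTV = 18,000/26,000 = 69.2% ≤ 70%
All requirements met. Score 741 falls in the 726–759 tier → 11.55%.

Approved at 11.55%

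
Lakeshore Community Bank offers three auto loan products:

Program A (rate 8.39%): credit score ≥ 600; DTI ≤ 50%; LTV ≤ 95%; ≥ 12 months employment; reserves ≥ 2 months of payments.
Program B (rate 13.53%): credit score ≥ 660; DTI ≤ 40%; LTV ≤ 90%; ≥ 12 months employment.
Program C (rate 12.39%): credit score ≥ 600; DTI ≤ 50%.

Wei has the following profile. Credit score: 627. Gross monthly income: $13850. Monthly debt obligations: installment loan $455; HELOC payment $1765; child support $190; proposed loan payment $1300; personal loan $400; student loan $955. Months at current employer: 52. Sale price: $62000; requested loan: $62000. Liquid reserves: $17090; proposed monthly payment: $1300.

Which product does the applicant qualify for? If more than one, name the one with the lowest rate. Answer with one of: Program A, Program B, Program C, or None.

Total debts = (455 + 1,765 + 190 + 1,300 + 400 + 955) = 5,065; DTI = 5,065/13,850 = 36.6%.
LTV = 62,000/62,000 = 100%.
Reserves = 17,090/1,300 = 13.1 months.
Program A: score 627 ≥ 600; DTI 36.6% ≤ 50%; LTV 100% > 95%; employment 52 ≥ 12 mo; reserves 13.1 ≥ 2 mo → does not qualify.
Program B: score 627 < 660; DTI 36.6% ≤ 40%; LTV 100% > 90%; employment 52 ≥ 12 mo → does not qualify.
Program C: score 627 ≥ 600; DTI 36.6% ≤ 50% → qualifies.

Program C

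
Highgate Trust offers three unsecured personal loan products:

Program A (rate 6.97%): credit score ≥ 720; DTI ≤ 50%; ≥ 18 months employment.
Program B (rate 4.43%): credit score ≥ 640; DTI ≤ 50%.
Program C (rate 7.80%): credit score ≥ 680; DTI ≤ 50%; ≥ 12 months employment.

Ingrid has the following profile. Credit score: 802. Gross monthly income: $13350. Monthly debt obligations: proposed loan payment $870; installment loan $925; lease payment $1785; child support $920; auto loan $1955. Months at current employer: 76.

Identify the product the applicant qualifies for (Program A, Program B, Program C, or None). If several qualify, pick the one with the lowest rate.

Program B

Total debts = (870 + 925 + 1,785 + 920 + 1,955) = 6,455; DTI = 6,455/13,350 = 48.4%.
Program A: score 802 ≥ 720; DTI 48.4% ≤ 50%; employment 76 ≥ 18 mo → qualifies.
Program B: score 802 ≥ 640; DTI 48.4% ≤ 50% → qualifies.
Program C: score 802 ≥ 680; DTI 48.4% ≤ 50%; employment 76 ≥ 12 mo → qualifies.
Qualifying: Program A, Program B, Program C. Lowest rate is 4.43% → Program B.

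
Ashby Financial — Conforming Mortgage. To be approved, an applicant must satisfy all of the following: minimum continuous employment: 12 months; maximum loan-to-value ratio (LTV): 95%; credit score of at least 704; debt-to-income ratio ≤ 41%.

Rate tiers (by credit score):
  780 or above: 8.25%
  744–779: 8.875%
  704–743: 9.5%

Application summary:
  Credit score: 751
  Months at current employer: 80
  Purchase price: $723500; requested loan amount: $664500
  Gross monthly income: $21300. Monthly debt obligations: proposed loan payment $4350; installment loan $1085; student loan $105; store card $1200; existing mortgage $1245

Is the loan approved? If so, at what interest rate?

Credit score 751 ≥ 704 (meets minimum)
Total monthly debts = (4,350 + 1,085 + 105 + 1,200 + 1,245) = 7,985. Debt-to-income = 7,985/21,300 = 37.5% — meets 41% limit
Loan-to-value = 664,500/723,500 = 91.8% — pass (95% max)
Employment 80 ≥ 12 months
All requirements met. Score 751 falls in the 744–779 tier → 8.875%.

Approved at 8.875%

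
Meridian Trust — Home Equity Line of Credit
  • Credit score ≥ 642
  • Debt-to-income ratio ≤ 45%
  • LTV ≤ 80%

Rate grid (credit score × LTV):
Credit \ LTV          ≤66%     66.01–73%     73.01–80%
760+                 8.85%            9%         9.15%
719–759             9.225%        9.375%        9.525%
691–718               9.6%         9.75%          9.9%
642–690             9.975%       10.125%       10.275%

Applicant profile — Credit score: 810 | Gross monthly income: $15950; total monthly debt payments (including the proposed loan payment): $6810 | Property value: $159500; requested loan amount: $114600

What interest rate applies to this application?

Credit score 810 ≥ 642; Debt-to-income = 6,810/15,950 = 42.7% — meets 45% limit
LTV: 114,600 ÷ 159,500 = 71.8%, within 80% cap
Score 810 is in the 760+ band; LTV 71.8% is in the 66.01–73% band → 9%.

9%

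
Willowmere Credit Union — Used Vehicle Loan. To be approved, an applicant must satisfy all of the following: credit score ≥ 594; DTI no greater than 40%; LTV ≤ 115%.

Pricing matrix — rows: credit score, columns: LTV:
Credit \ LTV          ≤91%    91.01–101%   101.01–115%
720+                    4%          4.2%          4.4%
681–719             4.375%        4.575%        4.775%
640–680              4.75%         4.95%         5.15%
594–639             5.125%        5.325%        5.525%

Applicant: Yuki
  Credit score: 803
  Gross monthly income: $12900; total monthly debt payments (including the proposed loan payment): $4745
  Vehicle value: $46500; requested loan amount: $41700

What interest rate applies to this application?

Credit score 803 ≥ 594; Debt-to-income = 4,745/12,900 = 36.8% — meets 40% limit
LTV = 41,700/46,500 = 89.7% ≤ 115%
Credit 803 → row 720+; LTV 89.7% → column ≤91%. Grid cell → 4%.

4%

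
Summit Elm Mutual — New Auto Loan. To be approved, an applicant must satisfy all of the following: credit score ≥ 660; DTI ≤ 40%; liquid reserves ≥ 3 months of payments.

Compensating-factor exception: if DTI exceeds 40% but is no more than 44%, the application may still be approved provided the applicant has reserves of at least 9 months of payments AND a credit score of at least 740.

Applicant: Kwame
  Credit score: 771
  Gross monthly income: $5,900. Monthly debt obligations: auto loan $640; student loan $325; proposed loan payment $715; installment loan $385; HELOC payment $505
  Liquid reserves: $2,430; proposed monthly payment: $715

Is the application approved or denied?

Credit score 771 ≥ 660 (meets base)
Total debts = (640 + 325 + 715 + 385 + 505) = 2,570. DTI: 2,570 ÷ 5,900 = 43.6%, over the 40% base limit.
Reserves = 2,430/715 = 3.4 months ≥ 3
DTI 43.6% is within the 40%–44% exception band; checking compensating factors.
Reserves 3.4 < 9 months; credit score 771 ≥ 740.
Override conditions not both satisfied; exception does not apply.

Denied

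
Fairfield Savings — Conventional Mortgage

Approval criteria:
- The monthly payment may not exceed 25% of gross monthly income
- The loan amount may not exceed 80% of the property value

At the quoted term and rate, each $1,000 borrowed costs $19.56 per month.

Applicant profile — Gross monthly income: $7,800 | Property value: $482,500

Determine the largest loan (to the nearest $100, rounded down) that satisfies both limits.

Payment cap: 25% × $7,800 = $1,950/month.
At $19.56 per $1,000, that supports 1,950/19.56 × 1,000 ≈ $99,693 → $99,600.
LTV cap: 80% × $482,500 = $386,000 → $386,000.
Binding constraint: payment-to-income.

$99,600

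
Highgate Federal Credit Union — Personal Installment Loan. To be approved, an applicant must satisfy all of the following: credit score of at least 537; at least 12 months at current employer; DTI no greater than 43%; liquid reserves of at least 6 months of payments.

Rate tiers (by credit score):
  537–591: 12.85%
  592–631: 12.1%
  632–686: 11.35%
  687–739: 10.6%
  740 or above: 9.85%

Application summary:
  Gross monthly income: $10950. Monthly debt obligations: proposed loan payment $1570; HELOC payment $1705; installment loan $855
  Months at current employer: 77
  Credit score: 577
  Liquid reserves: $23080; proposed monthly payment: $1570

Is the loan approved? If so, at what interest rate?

Approved at 12.85%

Credit score 577 ≥ 537 (meets minimum)
Reserves: 23,080 ÷ 1,570 = 14.7 months (meets 6-month minimum)
Total monthly debts = (1,570 + 1,705 + 855) = 4,130. DTI: 4,130 ÷ 10,950 = 37.7%, within the 43% cap
Employment 77 ≥ 12 months
All requirements met. Score 577 falls in the 537–591 tier → 12.85%.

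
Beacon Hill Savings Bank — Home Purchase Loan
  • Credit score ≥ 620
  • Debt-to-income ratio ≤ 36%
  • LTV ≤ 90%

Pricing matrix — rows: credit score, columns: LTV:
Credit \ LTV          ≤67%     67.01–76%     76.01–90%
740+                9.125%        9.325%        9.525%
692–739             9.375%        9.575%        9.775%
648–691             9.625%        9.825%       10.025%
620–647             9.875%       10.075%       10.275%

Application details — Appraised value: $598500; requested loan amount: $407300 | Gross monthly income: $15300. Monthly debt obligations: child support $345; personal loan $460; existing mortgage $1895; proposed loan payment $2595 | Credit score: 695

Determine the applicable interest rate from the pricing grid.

9.575%

Credit score 695 ≥ 620; Total monthly debts = (345 + 460 + 1,895 + 2,595) = 5,295. DTI = 5,295/15,300 = 34.6% ≤ 36%
LTV: 407,300 ÷ 598,500 = 68.1%, within 90% cap
Credit 695 → row 692–739; LTV 68.1% → column 67.01–76%. Grid cell → 9.575%.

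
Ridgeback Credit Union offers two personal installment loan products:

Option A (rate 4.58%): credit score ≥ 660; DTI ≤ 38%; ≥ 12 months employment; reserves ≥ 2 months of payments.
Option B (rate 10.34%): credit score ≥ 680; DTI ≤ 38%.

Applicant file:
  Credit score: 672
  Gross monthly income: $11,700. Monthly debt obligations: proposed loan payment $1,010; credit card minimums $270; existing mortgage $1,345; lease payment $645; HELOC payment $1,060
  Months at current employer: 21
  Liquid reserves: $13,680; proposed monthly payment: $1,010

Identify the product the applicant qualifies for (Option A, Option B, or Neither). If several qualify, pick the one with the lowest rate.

Option A

Total debts = (1,010 + 270 + 1,345 + 645 + 1,060) = 4,330; DTI = 4,330/11,700 = 37%.
Reserves = 13,680/1,010 = 13.5 months.
Option A: score 672 ≥ 660; DTI 37% ≤ 38%; employment 21 ≥ 12 mo; reserves 13.5 ≥ 2 mo → qualifies.
Option B: score 672 < 680; DTI 37% ≤ 38% → does not qualify.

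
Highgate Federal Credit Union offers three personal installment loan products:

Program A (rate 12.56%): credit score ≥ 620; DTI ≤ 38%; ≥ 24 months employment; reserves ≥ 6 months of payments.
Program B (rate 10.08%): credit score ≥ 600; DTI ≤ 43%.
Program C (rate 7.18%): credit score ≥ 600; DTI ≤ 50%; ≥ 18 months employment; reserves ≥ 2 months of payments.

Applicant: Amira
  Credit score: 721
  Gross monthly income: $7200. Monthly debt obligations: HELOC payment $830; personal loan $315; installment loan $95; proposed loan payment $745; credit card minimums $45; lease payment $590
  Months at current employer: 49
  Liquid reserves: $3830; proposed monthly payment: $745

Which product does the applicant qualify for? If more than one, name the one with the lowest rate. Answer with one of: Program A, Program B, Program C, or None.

Program C

Total debts = (830 + 315 + 95 + 745 + 45 + 590) = 2,620; DTI = 2,620/7,200 = 36.4%.
Reserves = 3,830/745 = 5.1 months.
Program A: score 721 ≥ 620; DTI 36.4% ≤ 38%; employment 49 ≥ 24 mo; reserves 5.1 < 6 mo → does not qualify.
Program B: score 721 ≥ 600; DTI 36.4% ≤ 43% → qualifies.
Program C: score 721 ≥ 600; DTI 36.4% ≤ 50%; employment 49 ≥ 18 mo; reserves 5.1 ≥ 2 mo → qualifies.
Qualifying: Program B, Program C. Lowest rate is 7.18% → Program C.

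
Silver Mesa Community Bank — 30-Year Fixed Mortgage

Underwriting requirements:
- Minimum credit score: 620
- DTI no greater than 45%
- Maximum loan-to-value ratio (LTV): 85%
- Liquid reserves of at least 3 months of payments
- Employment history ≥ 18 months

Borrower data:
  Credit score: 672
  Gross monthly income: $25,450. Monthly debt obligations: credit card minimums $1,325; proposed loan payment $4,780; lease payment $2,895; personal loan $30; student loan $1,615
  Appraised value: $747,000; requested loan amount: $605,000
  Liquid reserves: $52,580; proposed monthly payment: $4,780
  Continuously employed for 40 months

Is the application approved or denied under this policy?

Credit score 672 ≥ 620 (meets)
Total monthly debts = (1,325 + 4,780 + 2,895 + 30 + 1,615) = 10,645. DTI = 10,645/25,450 = 41.8% ≤ 45%
Loan-to-value = 605,000/747,000 = 81% — pass (85% max)
Liquid reserves cover 52,580/4,780 = 11.0 months — ≥ 3 required
Employment 40 ≥ 18 months
All criteria satisfied.

Approved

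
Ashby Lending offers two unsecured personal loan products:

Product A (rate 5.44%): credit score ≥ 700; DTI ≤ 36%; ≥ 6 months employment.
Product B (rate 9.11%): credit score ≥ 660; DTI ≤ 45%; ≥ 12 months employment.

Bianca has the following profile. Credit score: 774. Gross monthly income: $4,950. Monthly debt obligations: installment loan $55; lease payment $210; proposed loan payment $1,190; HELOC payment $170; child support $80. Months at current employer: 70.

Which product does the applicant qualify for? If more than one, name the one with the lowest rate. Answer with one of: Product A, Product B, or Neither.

Product A

Total debts = (55 + 210 + 1,190 + 170 + 80) = 1,705; DTI = 1,705/4,950 = 34.4%.
Product A: score 774 ≥ 700; DTI 34.4% ≤ 36%; employment 70 ≥ 6 mo → qualifies.
Product B: score 774 ≥ 660; DTI 34.4% ≤ 45%; employment 70 ≥ 12 mo → qualifies.
Qualifying: Product A, Product B. Lowest rate is 5.44% → Product A.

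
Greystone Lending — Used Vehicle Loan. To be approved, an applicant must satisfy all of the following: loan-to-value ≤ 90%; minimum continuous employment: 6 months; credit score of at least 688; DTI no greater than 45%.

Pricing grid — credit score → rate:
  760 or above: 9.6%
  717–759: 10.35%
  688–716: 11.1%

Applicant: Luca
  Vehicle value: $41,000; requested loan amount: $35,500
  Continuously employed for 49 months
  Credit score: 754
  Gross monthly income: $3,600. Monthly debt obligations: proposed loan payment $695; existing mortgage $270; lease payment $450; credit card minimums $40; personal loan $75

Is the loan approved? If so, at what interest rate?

Approved at 10.35%

Credit score 754 ≥ 688 (meets minimum)
Employment 49 ≥ 6 months
LTV = 35,500/41,000 = 86.6% ≤ 90%
Total monthly debts = (695 + 270 + 450 + 40 + 75) = 1,530. DTI: 1,530 ÷ 3,600 = 42.5%, within the 45% cap
All requirements met. Score 754 falls in the 717–759 tier → 10.35%.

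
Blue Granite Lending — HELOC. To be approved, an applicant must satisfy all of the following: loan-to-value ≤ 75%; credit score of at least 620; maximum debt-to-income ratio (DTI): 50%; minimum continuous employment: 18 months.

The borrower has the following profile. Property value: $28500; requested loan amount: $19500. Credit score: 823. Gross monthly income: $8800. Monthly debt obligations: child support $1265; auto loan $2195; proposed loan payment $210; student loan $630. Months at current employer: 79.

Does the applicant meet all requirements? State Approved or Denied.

LTV = 19,500/28,500 = 68.4% ≤ 75%
Credit score 823 ≥ 620 (meets)
Total monthly debts = (1,265 + 2,195 + 210 + 630) = 4,300. DTI: 4,300 ÷ 8,800 = 48.9%, within the 50% cap
Employment 79 ≥ 18 months
All criteria satisfied.

Approved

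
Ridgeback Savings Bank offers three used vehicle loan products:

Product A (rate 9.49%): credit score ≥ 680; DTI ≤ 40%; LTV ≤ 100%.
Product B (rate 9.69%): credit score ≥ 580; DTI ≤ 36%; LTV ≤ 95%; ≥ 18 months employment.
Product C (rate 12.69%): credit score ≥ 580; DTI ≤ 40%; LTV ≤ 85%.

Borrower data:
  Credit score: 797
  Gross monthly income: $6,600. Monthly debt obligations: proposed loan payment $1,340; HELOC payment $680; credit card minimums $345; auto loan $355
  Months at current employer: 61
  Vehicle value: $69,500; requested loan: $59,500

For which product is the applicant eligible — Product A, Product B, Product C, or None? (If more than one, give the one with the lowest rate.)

Total debts = (1,340 + 680 + 345 + 355) = 2,720; DTI = 2,720/6,600 = 41.2%.
LTV = 59,500/69,500 = 85.6%.
Product A: score 797 ≥ 680; DTI 41.2% > 40%; LTV 85.6% ≤ 100% → does not qualify.
Product B: score 797 ≥ 580; DTI 41.2% > 36%; LTV 85.6% ≤ 95%; employment 61 ≥ 18 mo → does not qualify.
Product C: score 797 ≥ 580; DTI 41.2% > 40%; LTV 85.6% > 85% → does not qualify.

None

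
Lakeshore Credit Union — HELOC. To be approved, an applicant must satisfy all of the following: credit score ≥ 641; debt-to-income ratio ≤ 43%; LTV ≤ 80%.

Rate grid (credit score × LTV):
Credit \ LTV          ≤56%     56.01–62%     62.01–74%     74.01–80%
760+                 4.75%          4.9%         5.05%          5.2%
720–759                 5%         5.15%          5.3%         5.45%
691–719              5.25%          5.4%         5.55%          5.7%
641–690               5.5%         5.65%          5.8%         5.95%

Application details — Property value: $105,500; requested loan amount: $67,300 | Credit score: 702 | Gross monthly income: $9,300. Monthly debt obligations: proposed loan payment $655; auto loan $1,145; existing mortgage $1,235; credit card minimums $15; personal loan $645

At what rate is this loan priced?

Credit score 702 ≥ 641; Total monthly debts = (655 + 1,145 + 1,235 + 15 + 645) = 3,695. Debt-to-income = 3,695/9,300 = 39.7% — meets 43% limit
LTV = 67,300/105,500 = 63.8% ≤ 80%
Credit 702 → row 691–719; LTV 63.8% → column 62.01–74%. Grid cell → 5.55%.

5.55%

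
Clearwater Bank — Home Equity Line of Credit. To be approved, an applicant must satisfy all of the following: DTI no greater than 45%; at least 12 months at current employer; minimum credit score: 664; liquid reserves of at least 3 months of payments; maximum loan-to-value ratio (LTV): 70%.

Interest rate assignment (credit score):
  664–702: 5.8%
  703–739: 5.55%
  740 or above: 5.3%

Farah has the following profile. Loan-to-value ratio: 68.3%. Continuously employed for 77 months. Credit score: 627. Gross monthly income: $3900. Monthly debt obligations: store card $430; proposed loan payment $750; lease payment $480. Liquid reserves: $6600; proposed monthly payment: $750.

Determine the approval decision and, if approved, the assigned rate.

Denied

Credit score 627 < 664 (below minimum)
LTV 68.3% — within 70%
Total monthly debts = (430 + 750 + 480) = 1,660. DTI = 1,660/3,900 = 42.6% ≤ 45%
Reserves = 6,600/750 = 8.8 months ≥ 3
Employment 77 ≥ 12 months
Not all requirements met → denied.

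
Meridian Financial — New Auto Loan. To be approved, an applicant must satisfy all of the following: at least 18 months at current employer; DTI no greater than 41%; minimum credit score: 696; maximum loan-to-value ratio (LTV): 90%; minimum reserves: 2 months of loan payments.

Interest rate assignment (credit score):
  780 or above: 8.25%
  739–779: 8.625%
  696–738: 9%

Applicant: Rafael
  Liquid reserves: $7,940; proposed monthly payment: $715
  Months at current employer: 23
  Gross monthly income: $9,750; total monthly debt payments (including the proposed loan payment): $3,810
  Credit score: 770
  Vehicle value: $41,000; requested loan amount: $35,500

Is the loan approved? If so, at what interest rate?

Credit score 770 ≥ 696 (meets minimum)
Reserves = 7,940/715 = 11.1 months ≥ 2
Loan-to-value = 35,500/41,000 = 86.6% — pass (90% max)
Employment 23 ≥ 18 months
Debt-to-income = 3,810/9,750 = 39.1% — meets 41% limit
All requirements met. Score 770 falls in the 739–779 tier → 8.625%.

Approved at 8.625%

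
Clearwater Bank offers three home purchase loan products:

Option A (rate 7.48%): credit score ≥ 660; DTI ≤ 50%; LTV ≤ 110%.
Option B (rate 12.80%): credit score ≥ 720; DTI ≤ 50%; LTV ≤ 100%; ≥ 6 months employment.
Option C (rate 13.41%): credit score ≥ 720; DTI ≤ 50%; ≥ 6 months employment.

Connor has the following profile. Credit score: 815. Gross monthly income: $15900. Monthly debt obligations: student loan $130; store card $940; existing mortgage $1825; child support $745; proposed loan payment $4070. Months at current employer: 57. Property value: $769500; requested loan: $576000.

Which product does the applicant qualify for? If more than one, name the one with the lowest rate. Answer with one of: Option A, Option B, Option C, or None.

Total debts = (130 + 940 + 1,825 + 745 + 4,070) = 7,710; DTI = 7,710/15,900 = 48.5%.
LTV = 576,000/769,500 = 74.9%.
Option A: score 815 ≥ 660; DTI 48.5% ≤ 50%; LTV 74.9% ≤ 110% → qualifies.
Option B: score 815 ≥ 720; DTI 48.5% ≤ 50%; LTV 74.9% ≤ 100%; employment 57 ≥ 6 mo → qualifies.
Option C: score 815 ≥ 720; DTI 48.5% ≤ 50%; employment 57 ≥ 6 mo → qualifies.
Qualifying: Option A, Option B, Option C. Lowest rate is 7.48% → Option A.

Option A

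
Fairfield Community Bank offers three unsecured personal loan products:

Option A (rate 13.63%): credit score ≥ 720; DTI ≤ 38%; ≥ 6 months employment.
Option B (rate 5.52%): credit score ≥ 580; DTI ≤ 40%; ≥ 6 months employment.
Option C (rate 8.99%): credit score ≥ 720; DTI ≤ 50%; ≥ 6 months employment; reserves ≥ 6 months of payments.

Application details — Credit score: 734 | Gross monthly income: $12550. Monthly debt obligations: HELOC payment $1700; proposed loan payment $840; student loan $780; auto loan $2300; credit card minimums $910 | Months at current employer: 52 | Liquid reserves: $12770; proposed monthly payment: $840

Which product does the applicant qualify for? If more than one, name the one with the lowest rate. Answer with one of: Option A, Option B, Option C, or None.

None

Total debts = (1,700 + 840 + 780 + 2,300 + 910) = 6,530; DTI = 6,530/12,550 = 52%.
Reserves = 12,770/840 = 15.2 months.
Option A: score 734 ≥ 720; DTI 52% > 38%; employment 52 ≥ 6 mo → does not qualify.
Option B: score 734 ≥ 580; DTI 52% > 40%; employment 52 ≥ 6 mo → does not qualify.
Option C: score 734 ≥ 720; DTI 52% > 50%; employment 52 ≥ 6 mo; reserves 15.2 ≥ 6 mo → does not qualify.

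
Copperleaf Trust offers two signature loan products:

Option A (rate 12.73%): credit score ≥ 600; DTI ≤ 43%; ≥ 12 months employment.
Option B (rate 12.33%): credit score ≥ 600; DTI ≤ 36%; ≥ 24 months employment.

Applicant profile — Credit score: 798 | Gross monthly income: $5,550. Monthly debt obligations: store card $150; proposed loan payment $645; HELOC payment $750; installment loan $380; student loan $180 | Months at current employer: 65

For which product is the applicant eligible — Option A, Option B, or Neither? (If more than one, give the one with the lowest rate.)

Total debts = (150 + 645 + 750 + 380 + 180) = 2,105; DTI = 2,105/5,550 = 37.9%.
Option A: score 798 ≥ 600; DTI 37.9% ≤ 43%; employment 65 ≥ 12 mo → qualifies.
Option B: score 798 ≥ 600; DTI 37.9% > 36%; employment 65 ≥ 24 mo → does not qualify.

Option A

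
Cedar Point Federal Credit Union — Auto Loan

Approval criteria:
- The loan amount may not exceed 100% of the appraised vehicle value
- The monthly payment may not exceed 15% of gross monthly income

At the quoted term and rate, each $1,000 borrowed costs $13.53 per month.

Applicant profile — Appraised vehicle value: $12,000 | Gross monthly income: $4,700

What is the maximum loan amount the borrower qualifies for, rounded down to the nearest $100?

Payment cap: 15% × $4,700 = $705/month.
At $13.53 per $1,000, that supports 705/13.53 × 1,000 ≈ $52,106 → $52,100.
LTV cap: 100% × $12,000 = $12,000 → $12,000.
Binding constraint: loan-to-value.

$12,000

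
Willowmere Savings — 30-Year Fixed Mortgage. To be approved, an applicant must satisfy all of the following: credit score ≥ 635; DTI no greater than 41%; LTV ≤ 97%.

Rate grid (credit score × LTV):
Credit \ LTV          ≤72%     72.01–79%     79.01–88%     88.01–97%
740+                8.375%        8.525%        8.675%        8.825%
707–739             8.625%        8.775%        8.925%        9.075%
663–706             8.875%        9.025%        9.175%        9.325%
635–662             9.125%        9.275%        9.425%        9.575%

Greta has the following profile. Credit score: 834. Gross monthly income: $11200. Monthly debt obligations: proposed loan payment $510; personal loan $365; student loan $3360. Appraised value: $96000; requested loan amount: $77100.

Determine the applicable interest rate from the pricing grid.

Credit score 834 ≥ 635; Total monthly debts = (510 + 365 + 3,360) = 4,235. Debt-to-income = 4,235/11,200 = 37.8% — meets 41% limit
LTV: 77,100 ÷ 96,000 = 80.3%, within 97% cap
Credit 834 → row 740+; LTV 80.3% → column 79.01–88%. Grid cell → 8.675%.

8.675%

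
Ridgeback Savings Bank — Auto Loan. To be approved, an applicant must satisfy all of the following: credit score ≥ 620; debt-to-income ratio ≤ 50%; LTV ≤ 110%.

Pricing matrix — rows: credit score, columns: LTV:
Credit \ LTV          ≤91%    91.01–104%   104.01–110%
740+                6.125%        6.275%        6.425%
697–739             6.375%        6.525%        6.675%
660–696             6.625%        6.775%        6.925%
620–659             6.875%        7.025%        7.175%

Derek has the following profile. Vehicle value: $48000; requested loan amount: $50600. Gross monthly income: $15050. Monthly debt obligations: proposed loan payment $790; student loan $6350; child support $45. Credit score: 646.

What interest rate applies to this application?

7.175%

Credit score 646 ≥ 620; Total monthly debts = (790 + 6,350 + 45) = 7,185. DTI = 7,185/15,050 = 47.7% ≤ 50%
LTV = 50,600/48,000 = 105.4% ≤ 110%
Row: 646 falls in 620–659. Column: 105.4% falls in 104.01–110%. Rate = 7.175%.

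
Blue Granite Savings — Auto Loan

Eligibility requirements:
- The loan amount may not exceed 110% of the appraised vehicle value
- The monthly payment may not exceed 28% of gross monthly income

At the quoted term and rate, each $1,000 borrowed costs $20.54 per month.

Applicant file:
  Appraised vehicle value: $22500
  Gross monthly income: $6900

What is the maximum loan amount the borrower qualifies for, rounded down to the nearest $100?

$24,700

Payment cap: 28% × $6,900 = $1,932/month.
At $20.54 per $1,000, that supports 1,932/20.54 × 1,000 ≈ $94,060 → $94,000.
LTV cap: 110% × $22,500 = $24,750 → $24,700.
Binding constraint: loan-to-value.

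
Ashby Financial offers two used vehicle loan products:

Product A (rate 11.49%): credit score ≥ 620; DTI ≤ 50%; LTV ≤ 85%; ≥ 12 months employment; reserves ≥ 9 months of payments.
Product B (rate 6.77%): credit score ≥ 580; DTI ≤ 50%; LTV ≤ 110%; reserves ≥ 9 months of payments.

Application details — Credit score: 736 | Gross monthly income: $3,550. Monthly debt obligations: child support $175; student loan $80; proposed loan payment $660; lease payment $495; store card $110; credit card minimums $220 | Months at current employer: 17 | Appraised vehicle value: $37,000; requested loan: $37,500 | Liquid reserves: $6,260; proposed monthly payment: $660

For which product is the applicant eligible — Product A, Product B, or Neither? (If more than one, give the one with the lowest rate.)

Product B

Total debts = (175 + 80 + 660 + 495 + 110 + 220) = 1,740; DTI = 1,740/3,550 = 49%.
LTV = 37,500/37,000 = 101.4%.
Reserves = 6,260/660 = 9.5 months.
Product A: score 736 ≥ 620; DTI 49% ≤ 50%; LTV 101.4% > 85%; employment 17 ≥ 12 mo; reserves 9.5 ≥ 9 mo → does not qualify.
Product B: score 736 ≥ 580; DTI 49% ≤ 50%; LTV 101.4% ≤ 110%; reserves 9.5 ≥ 9 mo → qualifies.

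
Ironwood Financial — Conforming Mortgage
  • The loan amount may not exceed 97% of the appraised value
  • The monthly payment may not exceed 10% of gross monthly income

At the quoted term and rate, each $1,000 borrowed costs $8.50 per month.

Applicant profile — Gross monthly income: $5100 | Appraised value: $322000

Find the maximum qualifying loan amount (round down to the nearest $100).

$60,000

Payment cap: 10% × $5,100 = $510/month.
At $8.50 per $1,000, that supports 510/8.50 × 1,000 ≈ $60,000 → $60,000.
LTV cap: 97% × $322,000 = $312,340 → $312,300.
Binding constraint: payment-to-income.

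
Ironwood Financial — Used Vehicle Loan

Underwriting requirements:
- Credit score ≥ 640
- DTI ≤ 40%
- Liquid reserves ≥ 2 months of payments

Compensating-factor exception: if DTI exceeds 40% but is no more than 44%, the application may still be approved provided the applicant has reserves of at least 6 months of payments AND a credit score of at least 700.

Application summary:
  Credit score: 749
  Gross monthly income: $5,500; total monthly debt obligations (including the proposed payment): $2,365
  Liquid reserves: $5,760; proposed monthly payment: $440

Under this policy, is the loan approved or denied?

Credit score 749 ≥ 640 (meets base)
DTI = 2,365/5,500 = 43% > 40% — standard DTI limit exceeded.
Reserves = 5,760/440 = 13.1 months ≥ 2
43% falls in the override range (40%–44%), so the compensating-factor test applies.
Reserves 13.1 ≥ 6 months; credit score 749 ≥ 700.
Both compensating conditions met → exception applies.

Approved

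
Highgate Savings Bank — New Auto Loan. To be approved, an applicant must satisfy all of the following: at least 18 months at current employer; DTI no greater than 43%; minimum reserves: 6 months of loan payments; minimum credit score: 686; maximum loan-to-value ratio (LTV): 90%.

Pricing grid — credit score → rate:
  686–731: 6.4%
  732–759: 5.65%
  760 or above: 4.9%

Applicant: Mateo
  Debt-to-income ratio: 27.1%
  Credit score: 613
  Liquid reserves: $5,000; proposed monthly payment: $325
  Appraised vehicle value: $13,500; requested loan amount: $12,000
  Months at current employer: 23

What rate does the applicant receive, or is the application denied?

Credit score 613 < 686 (below minimum)
LTV: 12,000 ÷ 13,500 = 88.9%, within 90% cap
Reserves: 5,000 ÷ 325 = 15.4 months (meets 6-month minimum)
Debt-to-income 27.1% vs 43% cap — pass
Employment 23 ≥ 18 months
Not all requirements met → denied.

Denied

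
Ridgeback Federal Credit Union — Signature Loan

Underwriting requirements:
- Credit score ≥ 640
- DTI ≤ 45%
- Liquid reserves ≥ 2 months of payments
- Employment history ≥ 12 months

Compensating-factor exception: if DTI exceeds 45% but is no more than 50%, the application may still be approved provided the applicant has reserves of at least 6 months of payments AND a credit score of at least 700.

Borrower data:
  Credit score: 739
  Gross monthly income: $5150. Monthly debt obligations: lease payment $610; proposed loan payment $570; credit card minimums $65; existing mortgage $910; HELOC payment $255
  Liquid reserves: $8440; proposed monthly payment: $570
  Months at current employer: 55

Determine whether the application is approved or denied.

Credit score 739 ≥ 640 (meets base)
Total debts = (610 + 570 + 65 + 910 + 255) = 2,410. DTI: 2,410 ÷ 5,150 = 46.8%, over the 45% base limit.
Reserves: 8,440 ÷ 570 = 14.8 months (meets 2-month minimum)
Employment 55 ≥ 12 months
46.8% falls in the override range (45%–50%), so the compensating-factor test applies.
Override check — reserves: 14.8 mo (ok); score: 739 (ok).
Both override conditions satisfied; DTI exception granted.

Approved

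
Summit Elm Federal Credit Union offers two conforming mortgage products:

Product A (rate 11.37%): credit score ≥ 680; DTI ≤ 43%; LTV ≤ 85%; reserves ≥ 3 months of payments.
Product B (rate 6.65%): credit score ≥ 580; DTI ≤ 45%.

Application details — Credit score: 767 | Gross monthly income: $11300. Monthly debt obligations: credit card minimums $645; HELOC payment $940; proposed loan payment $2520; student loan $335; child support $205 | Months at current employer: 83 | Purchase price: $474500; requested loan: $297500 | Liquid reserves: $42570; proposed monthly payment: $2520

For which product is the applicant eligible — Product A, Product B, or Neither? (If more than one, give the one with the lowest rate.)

Product B

Total debts = (645 + 940 + 2,520 + 335 + 205) = 4,645; DTI = 4,645/11,300 = 41.1%.
LTV = 297,500/474,500 = 62.7%.
Reserves = 42,570/2,520 = 16.9 months.
Product A: score 767 ≥ 680; DTI 41.1% ≤ 43%; LTV 62.7% ≤ 85%; reserves 16.9 ≥ 3 mo → qualifies.
Product B: score 767 ≥ 580; DTI 41.1% ≤ 45% → qualifies.
Qualifying: Product A, Product B. Lowest rate is 6.65% → Product B.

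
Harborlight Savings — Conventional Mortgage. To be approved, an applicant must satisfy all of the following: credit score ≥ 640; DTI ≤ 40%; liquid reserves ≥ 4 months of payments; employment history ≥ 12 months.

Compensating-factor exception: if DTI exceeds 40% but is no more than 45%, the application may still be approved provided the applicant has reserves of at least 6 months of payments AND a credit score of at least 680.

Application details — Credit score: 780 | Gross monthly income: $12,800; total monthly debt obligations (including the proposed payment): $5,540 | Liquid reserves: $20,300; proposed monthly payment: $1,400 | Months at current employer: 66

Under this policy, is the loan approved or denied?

Credit score 780 ≥ 640 (meets base)
DTI = 5,540/12,800 = 43.3% > 40% — standard DTI limit exceeded.
Reserves = 20,300/1,400 = 14.5 months ≥ 4
Employment 66 ≥ 12 months
43.3% falls in the override range (40%–45%), so the compensating-factor test applies.
Reserves 14.5 ≥ 6 months; credit score 780 ≥ 680.
Both override conditions satisfied; DTI exception granted.

Approved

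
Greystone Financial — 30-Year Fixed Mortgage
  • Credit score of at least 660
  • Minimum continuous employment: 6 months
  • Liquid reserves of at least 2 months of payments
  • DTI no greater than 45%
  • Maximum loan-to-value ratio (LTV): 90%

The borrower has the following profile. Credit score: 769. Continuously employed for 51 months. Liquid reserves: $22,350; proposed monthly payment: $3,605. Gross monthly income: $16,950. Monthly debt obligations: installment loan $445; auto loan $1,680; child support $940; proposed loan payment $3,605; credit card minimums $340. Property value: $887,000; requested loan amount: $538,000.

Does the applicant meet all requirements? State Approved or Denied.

Approved

Credit score 769 ≥ 660 (meets)
Employment 51 ≥ 6 months
Reserves: 22,350 ÷ 3,605 = 6.2 months (meets 2-month minimum)
Total monthly debts = (445 + 1,680 + 940 + 3,605 + 340) = 7,010. Debt-to-income = 7,010/16,950 = 41.4% — meets 45% limit
LTV = 538,000/887,000 = 60.7% ≤ 90%
All criteria satisfied.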